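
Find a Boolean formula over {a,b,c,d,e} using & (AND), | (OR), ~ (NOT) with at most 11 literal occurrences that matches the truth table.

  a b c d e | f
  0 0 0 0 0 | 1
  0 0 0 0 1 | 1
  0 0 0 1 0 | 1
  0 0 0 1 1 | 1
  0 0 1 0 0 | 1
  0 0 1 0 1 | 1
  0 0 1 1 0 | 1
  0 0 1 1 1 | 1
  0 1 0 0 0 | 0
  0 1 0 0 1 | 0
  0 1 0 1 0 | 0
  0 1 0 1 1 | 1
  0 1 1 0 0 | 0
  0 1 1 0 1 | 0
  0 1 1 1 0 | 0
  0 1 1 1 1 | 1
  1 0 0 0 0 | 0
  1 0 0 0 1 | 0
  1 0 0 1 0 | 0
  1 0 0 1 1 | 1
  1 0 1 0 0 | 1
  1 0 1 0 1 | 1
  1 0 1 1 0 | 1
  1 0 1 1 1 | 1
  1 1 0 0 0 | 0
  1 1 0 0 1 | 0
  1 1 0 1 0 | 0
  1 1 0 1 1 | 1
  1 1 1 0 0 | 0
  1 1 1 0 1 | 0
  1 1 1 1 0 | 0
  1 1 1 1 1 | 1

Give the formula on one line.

  (d & e) = 00010001000100010001000100010001
  ~a = 11111111111111110000000000000000
  (~a & e) = 01010101010101010000000000000000
  (d & (~a & e)) = 00010001000100010000000000000000
  (c | (d & (~a & e))) = 00011111000111110000111100001111
  ((c | (d & (~a & e))) | ~a) = 11111111111111110000111100001111
  ~b = 11111111000000001111111100000000
  (((c | (d & (~a & e))) | ~a) & ~b) = 11111111000000000000111100000000
  ((d & e) | (((c | (d & (~a & e))) | ~a) & ~b)) = 11111111000100010001111100010001

((d & e) | (((c | (d & (~a & e))) | ~a) & ~b))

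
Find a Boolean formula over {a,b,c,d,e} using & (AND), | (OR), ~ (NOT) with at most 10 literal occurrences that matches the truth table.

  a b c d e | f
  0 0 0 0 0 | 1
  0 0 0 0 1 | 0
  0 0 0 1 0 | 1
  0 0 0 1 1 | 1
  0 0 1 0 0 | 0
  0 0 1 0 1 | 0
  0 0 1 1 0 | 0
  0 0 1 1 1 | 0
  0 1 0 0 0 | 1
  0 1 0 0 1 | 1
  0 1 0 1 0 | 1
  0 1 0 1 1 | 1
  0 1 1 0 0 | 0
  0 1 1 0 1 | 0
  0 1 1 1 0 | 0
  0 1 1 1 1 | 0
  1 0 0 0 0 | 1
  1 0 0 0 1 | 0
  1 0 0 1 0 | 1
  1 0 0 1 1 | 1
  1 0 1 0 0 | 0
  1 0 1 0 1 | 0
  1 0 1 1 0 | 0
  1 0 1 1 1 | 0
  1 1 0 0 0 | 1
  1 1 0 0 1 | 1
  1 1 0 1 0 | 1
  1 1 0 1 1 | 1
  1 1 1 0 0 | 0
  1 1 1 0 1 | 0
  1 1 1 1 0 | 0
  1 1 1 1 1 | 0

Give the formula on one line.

((((c | e) & b) | ((d | c) | ~e)) & ~c)

  (c | e) = 01011111010111110101111101011111
  ((c | e) & b) = 00000000010111110000000001011111
  (d | c) = 00111111001111110011111100111111
  ~e = 10101010101010101010101010101010
  ((d | c) | ~e) = 10111111101111111011111110111111
  (((c | e) & b) | ((d | c) | ~e)) = 10111111111111111011111111111111
  ~c = 11110000111100001111000011110000
  ((((c | e) & b) | ((d | c) | ~e)) & ~c) = 10110000111100001011000011110000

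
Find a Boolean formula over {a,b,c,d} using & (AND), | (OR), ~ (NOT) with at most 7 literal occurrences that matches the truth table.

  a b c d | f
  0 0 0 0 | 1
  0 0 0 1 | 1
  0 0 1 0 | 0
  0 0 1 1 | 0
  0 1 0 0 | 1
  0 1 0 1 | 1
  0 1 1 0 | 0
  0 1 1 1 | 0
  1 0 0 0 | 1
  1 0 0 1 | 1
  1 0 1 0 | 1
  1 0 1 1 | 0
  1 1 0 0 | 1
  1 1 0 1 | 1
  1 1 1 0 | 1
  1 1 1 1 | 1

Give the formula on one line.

  ~d = 1010101010101010
  ~c = 1100110011001100
  (~c | b) = 1100111111001111
  (~d | (~c | b)) = 1110111111101111
  (a | ~c) = 1100110011111111
  ((~d | (~c | b)) & (a | ~c)) = 1100110011101111

((~d | (~c | b)) & (a | ~c))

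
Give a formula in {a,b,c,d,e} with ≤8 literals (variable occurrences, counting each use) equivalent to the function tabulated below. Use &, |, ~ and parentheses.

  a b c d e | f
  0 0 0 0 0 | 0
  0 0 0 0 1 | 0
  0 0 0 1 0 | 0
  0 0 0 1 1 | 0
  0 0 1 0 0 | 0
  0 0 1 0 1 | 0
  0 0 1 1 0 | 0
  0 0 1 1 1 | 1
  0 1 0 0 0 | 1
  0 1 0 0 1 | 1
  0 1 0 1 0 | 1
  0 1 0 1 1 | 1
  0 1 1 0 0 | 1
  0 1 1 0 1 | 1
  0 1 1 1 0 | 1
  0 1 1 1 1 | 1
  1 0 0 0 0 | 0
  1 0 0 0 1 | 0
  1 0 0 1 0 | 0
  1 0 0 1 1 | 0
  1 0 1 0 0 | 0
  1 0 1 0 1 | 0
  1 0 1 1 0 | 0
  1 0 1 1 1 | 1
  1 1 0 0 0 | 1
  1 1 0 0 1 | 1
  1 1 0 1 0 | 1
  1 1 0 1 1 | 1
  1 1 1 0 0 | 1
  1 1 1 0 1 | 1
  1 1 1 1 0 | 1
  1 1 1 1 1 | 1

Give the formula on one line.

  ~c = 11110000111100001111000011110000
  (~c | e) = 11110101111101011111010111110101
  (c & (~c | e)) = 00000101000001010000010100000101
  ~b = 11111111000000001111111100000000
  (~b & d) = 00110011000000000011001100000000
  ((c & (~c | e)) & (~b & d)) = 00000001000000000000000100000000
  (b | ((c & (~c | e)) & (~b & d))) = 00000001111111110000000111111111

(b | ((c & (~c | e)) & (~b & d)))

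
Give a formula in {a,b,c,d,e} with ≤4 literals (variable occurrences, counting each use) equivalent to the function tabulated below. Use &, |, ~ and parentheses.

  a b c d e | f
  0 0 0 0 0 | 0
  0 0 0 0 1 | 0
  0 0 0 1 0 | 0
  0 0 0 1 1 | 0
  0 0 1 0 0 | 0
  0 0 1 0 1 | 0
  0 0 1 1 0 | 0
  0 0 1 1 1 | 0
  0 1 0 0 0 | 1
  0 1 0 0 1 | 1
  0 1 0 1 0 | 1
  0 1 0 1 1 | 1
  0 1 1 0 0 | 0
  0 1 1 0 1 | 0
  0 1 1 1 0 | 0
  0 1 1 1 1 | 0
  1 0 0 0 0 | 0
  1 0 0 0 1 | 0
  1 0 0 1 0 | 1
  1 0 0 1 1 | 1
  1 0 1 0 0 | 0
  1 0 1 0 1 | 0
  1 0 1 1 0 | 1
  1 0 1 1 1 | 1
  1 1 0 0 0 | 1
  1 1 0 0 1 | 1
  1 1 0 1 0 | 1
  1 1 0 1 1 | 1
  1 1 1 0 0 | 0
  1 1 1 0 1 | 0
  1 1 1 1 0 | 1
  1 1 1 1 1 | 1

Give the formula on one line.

  ~c = 11110000111100001111000011110000
  (b & ~c) = 00000000111100000000000011110000
  (a & d) = 00000000000000000011001100110011
  ((b & ~c) | (a & d)) = 00000000111100000011001111110011

((b & ~c) | (a & d))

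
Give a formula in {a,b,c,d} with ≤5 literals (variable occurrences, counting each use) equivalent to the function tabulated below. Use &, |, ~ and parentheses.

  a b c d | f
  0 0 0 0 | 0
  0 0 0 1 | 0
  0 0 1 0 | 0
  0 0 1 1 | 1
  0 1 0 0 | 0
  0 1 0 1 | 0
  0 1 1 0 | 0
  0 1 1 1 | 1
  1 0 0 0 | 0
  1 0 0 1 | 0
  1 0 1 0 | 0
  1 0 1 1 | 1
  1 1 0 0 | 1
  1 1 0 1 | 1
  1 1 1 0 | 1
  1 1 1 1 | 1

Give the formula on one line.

((d & c) | (b & a))

  (d & c) = 0001000100010001
  (b & a) = 0000000000001111
  ((d & c) | (b & a)) = 0001000100011111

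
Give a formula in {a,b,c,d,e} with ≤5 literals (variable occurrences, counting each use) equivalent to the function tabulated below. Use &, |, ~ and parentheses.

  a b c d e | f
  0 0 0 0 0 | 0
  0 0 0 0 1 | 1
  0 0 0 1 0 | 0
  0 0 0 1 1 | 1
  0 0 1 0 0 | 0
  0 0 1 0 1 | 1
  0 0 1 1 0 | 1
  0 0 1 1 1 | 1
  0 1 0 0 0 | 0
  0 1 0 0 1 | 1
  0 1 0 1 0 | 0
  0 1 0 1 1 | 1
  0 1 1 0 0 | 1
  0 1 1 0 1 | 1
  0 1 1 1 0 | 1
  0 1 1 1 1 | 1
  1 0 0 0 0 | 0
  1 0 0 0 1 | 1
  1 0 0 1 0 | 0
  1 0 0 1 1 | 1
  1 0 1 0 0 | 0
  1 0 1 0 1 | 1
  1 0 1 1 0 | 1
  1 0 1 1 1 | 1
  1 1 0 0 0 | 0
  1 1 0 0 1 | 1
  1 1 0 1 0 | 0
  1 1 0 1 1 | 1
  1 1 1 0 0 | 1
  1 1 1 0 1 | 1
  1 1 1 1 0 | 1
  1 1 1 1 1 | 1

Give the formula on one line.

(e | ((d | b) & c))

  (d | b) = 00110011111111110011001111111111
  ((d | b) & c) = 00000011000011110000001100001111
  (e | ((d | b) & c)) = 01010111010111110101011101011111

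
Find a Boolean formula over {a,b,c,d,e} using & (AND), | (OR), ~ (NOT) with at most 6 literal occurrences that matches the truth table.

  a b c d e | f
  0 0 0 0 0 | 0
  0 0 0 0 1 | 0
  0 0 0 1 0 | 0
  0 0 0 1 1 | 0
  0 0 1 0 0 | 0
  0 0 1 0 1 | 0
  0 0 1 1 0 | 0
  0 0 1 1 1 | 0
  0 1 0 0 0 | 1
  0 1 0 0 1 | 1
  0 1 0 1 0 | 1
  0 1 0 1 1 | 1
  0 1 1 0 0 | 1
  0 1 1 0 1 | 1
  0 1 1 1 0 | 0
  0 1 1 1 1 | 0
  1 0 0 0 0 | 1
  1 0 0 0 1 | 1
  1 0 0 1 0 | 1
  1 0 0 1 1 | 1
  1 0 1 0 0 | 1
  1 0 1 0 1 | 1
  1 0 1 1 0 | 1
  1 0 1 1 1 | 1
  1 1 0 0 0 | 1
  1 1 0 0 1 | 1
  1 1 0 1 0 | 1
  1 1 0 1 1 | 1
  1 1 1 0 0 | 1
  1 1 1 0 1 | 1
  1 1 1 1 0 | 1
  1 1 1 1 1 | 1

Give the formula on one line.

  (a | b) = 00000000111111111111111111111111
  ~a = 11111111111111110000000000000000
  ~c = 11110000111100001111000011110000
  (~a & ~c) = 11110000111100000000000000000000
  ((~a & ~c) | a) = 11110000111100001111111111111111
  ~d = 11001100110011001100110011001100
  (((~a & ~c) | a) | ~d) = 11111100111111001111111111111111
  ((a | b) & (((~a & ~c) | a) | ~d)) = 00000000111111001111111111111111

((a | b) & (((~a & ~c) | a) | ~d))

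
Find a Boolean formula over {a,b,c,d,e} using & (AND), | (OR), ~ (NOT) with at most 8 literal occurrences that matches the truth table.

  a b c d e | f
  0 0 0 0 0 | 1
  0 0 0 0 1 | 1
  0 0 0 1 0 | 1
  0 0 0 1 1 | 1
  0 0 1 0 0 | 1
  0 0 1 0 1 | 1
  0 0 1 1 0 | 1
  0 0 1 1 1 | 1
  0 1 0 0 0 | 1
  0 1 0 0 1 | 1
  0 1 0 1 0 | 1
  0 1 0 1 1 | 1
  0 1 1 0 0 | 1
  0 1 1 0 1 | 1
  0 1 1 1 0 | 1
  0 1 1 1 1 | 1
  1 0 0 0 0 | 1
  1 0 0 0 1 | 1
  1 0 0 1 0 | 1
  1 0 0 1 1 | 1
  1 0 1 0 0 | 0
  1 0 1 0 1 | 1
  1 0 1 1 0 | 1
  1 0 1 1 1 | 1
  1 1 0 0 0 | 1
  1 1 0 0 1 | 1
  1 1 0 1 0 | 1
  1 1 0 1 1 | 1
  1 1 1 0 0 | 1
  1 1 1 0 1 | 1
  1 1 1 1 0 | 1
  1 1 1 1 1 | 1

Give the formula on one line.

  ~a = 11111111111111110000000000000000
  (~a | d) = 11111111111111110011001100110011
  (e & a) = 00000000000000000101010101010101
  (d | (e & a)) = 00110011001100110111011101110111
  ~e = 10101010101010101010101010101010
  ~c = 11110000111100001111000011110000
  (~e & ~c) = 10100000101000001010000010100000
  (b | (~e & ~c)) = 10100000111111111010000011111111
  ((d | (e & a)) | (b | (~e & ~c))) = 10110011111111111111011111111111
  ((~a | d) | ((d | (e & a)) | (b | (~e & ~c)))) = 11111111111111111111011111111111

((~a | d) | ((d | (e & a)) | (b | (~e & ~c))))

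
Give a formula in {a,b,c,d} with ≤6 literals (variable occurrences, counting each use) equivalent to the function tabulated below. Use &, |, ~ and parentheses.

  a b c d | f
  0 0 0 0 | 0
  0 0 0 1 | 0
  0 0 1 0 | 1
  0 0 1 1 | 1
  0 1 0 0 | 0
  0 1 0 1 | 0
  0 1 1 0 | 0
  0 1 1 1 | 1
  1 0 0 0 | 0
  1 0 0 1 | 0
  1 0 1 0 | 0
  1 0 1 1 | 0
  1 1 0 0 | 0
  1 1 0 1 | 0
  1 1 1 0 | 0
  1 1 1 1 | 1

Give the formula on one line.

(c & ((d & b) | ((~b | a) & ~a)))

  (d & b) = 0000010100000101
  ~b = 1111000011110000
  (~b | a) = 1111000011111111
  ~a = 1111111100000000
  ((~b | a) & ~a) = 1111000000000000
  ((d & b) | ((~b | a) & ~a)) = 1111010100000101
  (c & ((d & b) | ((~b | a) & ~a))) = 0011000100000001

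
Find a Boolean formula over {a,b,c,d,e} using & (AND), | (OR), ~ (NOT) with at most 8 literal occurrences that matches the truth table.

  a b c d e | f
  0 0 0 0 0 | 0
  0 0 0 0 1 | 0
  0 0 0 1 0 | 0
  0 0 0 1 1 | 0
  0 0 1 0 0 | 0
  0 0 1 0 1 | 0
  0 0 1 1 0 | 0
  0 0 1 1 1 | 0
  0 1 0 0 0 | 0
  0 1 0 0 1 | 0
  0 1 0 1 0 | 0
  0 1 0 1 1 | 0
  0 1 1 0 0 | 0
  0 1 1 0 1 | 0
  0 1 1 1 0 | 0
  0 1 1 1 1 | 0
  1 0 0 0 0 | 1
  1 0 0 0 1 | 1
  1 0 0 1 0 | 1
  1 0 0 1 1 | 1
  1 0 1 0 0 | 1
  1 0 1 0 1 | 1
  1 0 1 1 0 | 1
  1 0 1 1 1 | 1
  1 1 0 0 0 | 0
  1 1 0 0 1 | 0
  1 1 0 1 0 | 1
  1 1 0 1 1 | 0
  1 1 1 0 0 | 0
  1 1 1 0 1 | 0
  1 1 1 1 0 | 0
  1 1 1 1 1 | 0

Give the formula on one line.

  ~b = 11111111000000001111111100000000
  (e & ~b) = 01010101000000000101010100000000
  ~e = 10101010101010101010101010101010
  ((e & ~b) | ~e) = 11111111101010101111111110101010
  (a & ((e & ~b) | ~e)) = 00000000000000001111111110101010
  (d | c) = 00111111001111110011111100111111
  ~c = 11110000111100001111000011110000
  ((d | c) & ~c) = 00110000001100000011000000110000
  (((d | c) & ~c) | ~b) = 11111111001100001111111100110000
  ((a & ((e & ~b) | ~e)) & (((d | c) & ~c) | ~b)) = 00000000000000001111111100100000

((a & ((e & ~b) | ~e)) & (((d | c) & ~c) | ~b))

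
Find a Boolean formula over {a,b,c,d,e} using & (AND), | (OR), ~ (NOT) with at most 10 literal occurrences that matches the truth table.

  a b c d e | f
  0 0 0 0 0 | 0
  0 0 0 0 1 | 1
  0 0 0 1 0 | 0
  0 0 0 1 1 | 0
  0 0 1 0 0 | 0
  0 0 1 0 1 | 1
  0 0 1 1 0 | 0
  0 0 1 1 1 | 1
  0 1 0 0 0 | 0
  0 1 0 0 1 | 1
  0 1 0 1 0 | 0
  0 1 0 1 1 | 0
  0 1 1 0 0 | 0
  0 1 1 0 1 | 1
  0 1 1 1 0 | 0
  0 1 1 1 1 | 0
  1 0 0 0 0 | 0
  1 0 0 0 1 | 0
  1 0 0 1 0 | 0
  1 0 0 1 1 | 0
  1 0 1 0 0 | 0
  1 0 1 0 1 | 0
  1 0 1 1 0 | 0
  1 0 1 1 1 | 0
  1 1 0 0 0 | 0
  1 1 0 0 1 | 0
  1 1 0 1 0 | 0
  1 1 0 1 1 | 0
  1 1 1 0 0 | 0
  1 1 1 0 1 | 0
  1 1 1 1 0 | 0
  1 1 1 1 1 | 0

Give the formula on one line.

  (d | e) = 01110111011101110111011101110111
  ~d = 11001100110011001100110011001100
  ~b = 11111111000000001111111100000000
  (c & ~b) = 00001111000000000000111100000000
  (e & (c & ~b)) = 00000101000000000000010100000000
  (~d | (e & (c & ~b))) = 11001101110011001100110111001100
  ((d | e) & (~d | (e & (c & ~b)))) = 01000101010001000100010101000100
  ~a = 11111111111111110000000000000000
  (((d | e) & (~d | (e & (c & ~b)))) & ~a) = 01000101010001000000000000000000

(((d | e) & (~d | (e & (c & ~b)))) & ~a)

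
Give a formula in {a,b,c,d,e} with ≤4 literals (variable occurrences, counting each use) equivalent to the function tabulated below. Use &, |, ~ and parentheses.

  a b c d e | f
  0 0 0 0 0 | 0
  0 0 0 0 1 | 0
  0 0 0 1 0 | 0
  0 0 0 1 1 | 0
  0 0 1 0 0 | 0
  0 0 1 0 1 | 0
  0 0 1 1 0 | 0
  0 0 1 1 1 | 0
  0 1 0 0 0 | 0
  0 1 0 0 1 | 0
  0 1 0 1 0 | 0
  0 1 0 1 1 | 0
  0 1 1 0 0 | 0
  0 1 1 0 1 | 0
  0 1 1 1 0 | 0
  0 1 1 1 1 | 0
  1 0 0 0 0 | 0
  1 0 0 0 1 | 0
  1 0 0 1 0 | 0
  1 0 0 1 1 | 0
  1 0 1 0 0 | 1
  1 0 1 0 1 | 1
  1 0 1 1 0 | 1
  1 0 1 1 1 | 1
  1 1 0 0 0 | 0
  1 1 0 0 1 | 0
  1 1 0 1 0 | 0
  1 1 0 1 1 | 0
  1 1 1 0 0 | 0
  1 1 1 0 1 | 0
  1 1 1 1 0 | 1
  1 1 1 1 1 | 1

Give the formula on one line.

((c & a) & (~b | d))

  (c & a) = 00000000000000000000111100001111
  ~b = 11111111000000001111111100000000
  (~b | d) = 11111111001100111111111100110011
  ((c & a) & (~b | d)) = 00000000000000000000111100000011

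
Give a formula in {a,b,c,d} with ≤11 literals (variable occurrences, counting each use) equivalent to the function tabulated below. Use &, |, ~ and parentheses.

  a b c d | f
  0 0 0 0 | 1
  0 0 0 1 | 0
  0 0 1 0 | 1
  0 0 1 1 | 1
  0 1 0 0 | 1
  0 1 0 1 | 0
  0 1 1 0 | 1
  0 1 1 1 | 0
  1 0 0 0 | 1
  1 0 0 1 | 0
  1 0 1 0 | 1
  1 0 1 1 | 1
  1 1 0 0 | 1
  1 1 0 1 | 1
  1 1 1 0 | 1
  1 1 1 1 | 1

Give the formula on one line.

  ~b = 1111000011110000
  (~b & c) = 0011000000110000
  ~d = 1010101010101010
  (~d | a) = 1010101011111111
  ((~d | a) & d) = 0000000001010101
  (((~d | a) & d) & b) = 0000000000000101
  (a & ~d) = 0000000010101010
  ((((~d | a) & d) & b) | (a & ~d)) = 0000000010101111
  (~d | ((((~d | a) & d) & b) | (a & ~d))) = 1010101010101111
  ((~b & c) | (~d | ((((~d | a) & d) & b) | (a & ~d)))) = 1011101010111111

((~b & c) | (~d | ((((~d | a) & d) & b) | (a & ~d))))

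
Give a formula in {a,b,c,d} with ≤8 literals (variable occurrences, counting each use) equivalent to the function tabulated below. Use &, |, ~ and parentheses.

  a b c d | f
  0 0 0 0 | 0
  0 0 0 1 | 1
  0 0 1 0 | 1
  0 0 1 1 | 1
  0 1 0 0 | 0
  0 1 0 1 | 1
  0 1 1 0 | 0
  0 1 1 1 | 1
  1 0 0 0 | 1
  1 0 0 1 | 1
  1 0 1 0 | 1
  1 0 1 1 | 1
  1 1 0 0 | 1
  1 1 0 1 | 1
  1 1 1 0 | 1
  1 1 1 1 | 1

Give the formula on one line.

((((b & c) | ~d) & (d | (a | (c & ~b)))) | d)

  (b & c) = 0000001100000011
  ~d = 1010101010101010
  ((b & c) | ~d) = 1010101110101011
  ~b = 1111000011110000
  (c & ~b) = 0011000000110000
  (a | (c & ~b)) = 0011000011111111
  (d | (a | (c & ~b))) = 0111010111111111
  (((b & c) | ~d) & (d | (a | (c & ~b)))) = 0010000110101011
  ((((b & c) | ~d) & (d | (a | (c & ~b)))) | d) = 0111010111111111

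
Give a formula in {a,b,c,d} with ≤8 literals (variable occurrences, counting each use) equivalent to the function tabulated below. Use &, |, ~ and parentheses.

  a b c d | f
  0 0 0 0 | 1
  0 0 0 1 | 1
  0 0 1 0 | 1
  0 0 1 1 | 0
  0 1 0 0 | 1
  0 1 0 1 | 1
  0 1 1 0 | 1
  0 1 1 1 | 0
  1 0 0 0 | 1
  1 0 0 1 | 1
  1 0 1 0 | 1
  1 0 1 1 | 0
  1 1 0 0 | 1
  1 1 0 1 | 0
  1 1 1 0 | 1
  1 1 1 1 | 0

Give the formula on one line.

(~d | ((d & ~c) & (~a | (~d | ~b))))

  ~d = 1010101010101010
  ~c = 1100110011001100
  (d & ~c) = 0100010001000100
  ~a = 1111111100000000
  ~b = 1111000011110000
  (~d | ~b) = 1111101011111010
  (~a | (~d | ~b)) = 1111111111111010
  ((d & ~c) & (~a | (~d | ~b))) = 0100010001000000
  (~d | ((d & ~c) & (~a | (~d | ~b)))) = 1110111011101010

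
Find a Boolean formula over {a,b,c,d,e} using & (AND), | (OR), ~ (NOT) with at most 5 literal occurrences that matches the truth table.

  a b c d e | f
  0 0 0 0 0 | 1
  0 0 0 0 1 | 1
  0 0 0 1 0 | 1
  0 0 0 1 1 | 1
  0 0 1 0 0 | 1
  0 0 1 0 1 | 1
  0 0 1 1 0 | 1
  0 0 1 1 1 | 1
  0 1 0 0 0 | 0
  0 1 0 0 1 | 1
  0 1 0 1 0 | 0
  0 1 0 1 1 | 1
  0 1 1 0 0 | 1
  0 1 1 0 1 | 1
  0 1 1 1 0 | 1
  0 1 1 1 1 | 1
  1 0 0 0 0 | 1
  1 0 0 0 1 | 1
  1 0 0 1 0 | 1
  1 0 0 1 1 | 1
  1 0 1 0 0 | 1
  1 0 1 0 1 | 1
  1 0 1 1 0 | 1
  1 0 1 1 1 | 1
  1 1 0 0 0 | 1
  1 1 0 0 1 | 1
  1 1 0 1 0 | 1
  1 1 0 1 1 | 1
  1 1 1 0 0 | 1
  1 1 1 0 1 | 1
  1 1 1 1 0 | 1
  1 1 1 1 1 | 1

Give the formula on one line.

((c | a) | (e | ~b))

  (c | a) = 00001111000011111111111111111111
  ~b = 11111111000000001111111100000000
  (e | ~b) = 11111111010101011111111101010101
  ((c | a) | (e | ~b)) = 11111111010111111111111111111111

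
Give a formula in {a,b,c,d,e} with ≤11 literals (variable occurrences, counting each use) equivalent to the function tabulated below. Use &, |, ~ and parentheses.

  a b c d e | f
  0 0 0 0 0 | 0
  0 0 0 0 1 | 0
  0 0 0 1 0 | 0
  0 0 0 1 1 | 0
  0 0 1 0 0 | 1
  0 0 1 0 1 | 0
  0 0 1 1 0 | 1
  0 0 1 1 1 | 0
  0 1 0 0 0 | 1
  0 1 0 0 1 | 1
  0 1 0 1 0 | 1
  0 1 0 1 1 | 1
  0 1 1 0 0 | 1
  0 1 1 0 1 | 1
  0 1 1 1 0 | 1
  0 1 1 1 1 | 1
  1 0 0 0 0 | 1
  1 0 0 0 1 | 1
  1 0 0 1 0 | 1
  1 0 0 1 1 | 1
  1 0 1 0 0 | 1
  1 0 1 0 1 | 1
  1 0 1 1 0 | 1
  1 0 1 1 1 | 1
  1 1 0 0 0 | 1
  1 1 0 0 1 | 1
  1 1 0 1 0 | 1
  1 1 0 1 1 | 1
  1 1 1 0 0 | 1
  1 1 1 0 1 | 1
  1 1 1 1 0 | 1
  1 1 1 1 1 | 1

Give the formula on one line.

((a | ((((~b | ~e) & e) | c) & (~e | b))) | b)

  ~b = 11111111000000001111111100000000
  ~e = 10101010101010101010101010101010
  (~b | ~e) = 11111111101010101111111110101010
  ((~b | ~e) & e) = 01010101000000000101010100000000
  (((~b | ~e) & e) | c) = 01011111000011110101111100001111
  (~e | b) = 10101010111111111010101011111111
  ((((~b | ~e) & e) | c) & (~e | b)) = 00001010000011110000101000001111
  (a | ((((~b | ~e) & e) | c) & (~e | b))) = 00001010000011111111111111111111
  ((a | ((((~b | ~e) & e) | c) & (~e | b))) | b) = 00001010111111111111111111111111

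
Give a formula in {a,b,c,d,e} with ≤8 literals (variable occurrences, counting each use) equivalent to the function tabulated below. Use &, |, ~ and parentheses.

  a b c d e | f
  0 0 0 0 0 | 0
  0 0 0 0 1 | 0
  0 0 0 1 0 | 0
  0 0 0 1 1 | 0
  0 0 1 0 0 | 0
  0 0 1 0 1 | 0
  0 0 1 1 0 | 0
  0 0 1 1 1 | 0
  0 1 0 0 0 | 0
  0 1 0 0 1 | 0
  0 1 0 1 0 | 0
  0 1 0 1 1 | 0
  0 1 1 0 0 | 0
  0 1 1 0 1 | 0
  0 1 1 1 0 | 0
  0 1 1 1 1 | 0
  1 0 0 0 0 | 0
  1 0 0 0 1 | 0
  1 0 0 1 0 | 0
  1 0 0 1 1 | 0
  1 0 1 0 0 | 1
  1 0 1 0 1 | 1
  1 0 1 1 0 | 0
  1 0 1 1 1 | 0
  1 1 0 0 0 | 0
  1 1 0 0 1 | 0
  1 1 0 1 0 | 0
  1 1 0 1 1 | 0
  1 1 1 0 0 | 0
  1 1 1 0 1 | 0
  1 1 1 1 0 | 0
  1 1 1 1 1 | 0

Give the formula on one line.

(((~c | ~b) & ~d) & (c & ((d | a) | ~c)))

  ~c = 11110000111100001111000011110000
  ~b = 11111111000000001111111100000000
  (~c | ~b) = 11111111111100001111111111110000
  ~d = 11001100110011001100110011001100
  ((~c | ~b) & ~d) = 11001100110000001100110011000000
  (d | a) = 00110011001100111111111111111111
  ((d | a) | ~c) = 11110011111100111111111111111111
  (c & ((d | a) | ~c)) = 00000011000000110000111100001111
  (((~c | ~b) & ~d) & (c & ((d | a) | ~c))) = 00000000000000000000110000000000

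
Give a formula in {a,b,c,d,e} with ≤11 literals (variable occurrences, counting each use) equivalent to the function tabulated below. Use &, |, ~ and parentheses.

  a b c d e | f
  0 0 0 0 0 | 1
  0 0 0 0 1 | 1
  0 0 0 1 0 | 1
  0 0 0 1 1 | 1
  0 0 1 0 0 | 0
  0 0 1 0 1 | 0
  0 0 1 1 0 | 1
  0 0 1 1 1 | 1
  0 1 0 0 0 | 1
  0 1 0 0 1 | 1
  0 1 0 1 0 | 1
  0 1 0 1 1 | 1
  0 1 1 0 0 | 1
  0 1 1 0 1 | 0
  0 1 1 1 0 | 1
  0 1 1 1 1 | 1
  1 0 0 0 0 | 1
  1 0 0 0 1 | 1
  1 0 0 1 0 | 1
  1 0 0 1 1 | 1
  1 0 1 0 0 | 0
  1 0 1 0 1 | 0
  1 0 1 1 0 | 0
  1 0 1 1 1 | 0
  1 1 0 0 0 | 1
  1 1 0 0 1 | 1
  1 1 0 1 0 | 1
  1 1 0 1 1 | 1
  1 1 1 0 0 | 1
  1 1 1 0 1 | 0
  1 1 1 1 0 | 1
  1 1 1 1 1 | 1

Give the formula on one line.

  ~c = 11110000111100001111000011110000
  ~e = 10101010101010101010101010101010
  ~b = 11111111000000001111111100000000
  (~e | ~b) = 11111111101010101111111110101010
  ((~e | ~b) & c) = 00001111000010100000111100001010
  (c & b) = 00000000000011110000000000001111
  (((~e | ~b) & c) & (c & b)) = 00000000000010100000000000001010
  (~c | (((~e | ~b) & c) & (c & b))) = 11110000111110101111000011111010
  ~a = 11111111111111110000000000000000
  (b | ~a) = 11111111111111110000000011111111
  ((b | ~a) & d) = 00110011001100110000000000110011
  ((~c | (((~e | ~b) & c) & (c & b))) | ((b | ~a) & d)) = 11110011111110111111000011111011

((~c | (((~e | ~b) & c) & (c & b))) | ((b | ~a) & d))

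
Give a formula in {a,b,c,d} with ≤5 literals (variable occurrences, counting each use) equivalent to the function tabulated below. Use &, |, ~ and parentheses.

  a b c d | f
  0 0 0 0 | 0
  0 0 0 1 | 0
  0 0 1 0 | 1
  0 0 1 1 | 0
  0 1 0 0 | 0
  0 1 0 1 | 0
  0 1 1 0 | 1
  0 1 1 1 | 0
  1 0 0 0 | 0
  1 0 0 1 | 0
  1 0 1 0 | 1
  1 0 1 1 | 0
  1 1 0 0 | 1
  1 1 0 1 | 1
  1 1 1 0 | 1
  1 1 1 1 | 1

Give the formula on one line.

  ~d = 1010101010101010
  (c & ~d) = 0010001000100010
  (a & b) = 0000000000001111
  ((c & ~d) | (a & b)) = 0010001000101111

((c & ~d) | (a & b))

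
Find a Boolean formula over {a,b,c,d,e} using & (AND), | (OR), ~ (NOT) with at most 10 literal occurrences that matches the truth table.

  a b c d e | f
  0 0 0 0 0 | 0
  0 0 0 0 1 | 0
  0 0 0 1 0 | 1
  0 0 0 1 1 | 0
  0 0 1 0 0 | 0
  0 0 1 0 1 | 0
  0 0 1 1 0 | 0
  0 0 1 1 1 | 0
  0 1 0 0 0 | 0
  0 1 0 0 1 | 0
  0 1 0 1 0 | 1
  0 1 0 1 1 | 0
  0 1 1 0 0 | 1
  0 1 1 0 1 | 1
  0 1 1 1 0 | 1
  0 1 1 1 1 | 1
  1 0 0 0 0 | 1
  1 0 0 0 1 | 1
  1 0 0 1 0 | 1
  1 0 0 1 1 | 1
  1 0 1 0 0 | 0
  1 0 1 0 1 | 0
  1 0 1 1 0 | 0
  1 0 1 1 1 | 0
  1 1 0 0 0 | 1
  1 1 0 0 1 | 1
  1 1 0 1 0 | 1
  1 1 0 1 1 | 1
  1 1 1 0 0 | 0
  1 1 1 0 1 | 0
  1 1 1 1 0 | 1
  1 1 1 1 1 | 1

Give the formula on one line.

((((d & (~e | a)) | (~c & a)) | (c & ~a)) & (~c | b))

  ~e = 10101010101010101010101010101010
  (~e | a) = 10101010101010101111111111111111
  (d & (~e | a)) = 00100010001000100011001100110011
  ~c = 11110000111100001111000011110000
  (~c & a) = 00000000000000001111000011110000
  ((d & (~e | a)) | (~c & a)) = 00100010001000101111001111110011
  ~a = 11111111111111110000000000000000
  (c & ~a) = 00001111000011110000000000000000
  (((d & (~e | a)) | (~c & a)) | (c & ~a)) = 00101111001011111111001111110011
  (~c | b) = 11110000111111111111000011111111
  ((((d & (~e | a)) | (~c & a)) | (c & ~a)) & (~c | b)) = 00100000001011111111000011110011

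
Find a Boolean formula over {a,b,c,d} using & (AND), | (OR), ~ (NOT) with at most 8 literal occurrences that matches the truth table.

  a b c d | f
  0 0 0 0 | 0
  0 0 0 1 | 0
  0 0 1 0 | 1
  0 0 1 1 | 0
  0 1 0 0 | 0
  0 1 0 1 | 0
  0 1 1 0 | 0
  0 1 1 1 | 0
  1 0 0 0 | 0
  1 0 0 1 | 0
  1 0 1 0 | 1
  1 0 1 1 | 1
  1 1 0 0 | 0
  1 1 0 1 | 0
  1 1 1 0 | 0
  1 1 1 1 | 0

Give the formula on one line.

((((a | b) | (~d & c)) & ~b) & c)

  (a | b) = 0000111111111111
  ~d = 1010101010101010
  (~d & c) = 0010001000100010
  ((a | b) | (~d & c)) = 0010111111111111
  ~b = 1111000011110000
  (((a | b) | (~d & c)) & ~b) = 0010000011110000
  ((((a | b) | (~d & c)) & ~b) & c) = 0010000000110000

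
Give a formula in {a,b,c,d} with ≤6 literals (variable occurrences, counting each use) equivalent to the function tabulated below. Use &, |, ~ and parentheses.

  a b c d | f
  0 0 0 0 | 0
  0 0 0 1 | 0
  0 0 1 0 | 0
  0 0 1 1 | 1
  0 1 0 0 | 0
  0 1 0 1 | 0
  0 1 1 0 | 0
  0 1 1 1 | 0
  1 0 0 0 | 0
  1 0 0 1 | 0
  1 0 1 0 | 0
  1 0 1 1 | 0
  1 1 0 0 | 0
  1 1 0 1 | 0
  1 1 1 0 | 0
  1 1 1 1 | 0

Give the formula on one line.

  ~a = 1111111100000000
  (c & ~a) = 0011001100000000
  ~b = 1111000011110000
  ((c & ~a) & ~b) = 0011000000000000
  (((c & ~a) & ~b) & d) = 0001000000000000

(((c & ~a) & ~b) & d)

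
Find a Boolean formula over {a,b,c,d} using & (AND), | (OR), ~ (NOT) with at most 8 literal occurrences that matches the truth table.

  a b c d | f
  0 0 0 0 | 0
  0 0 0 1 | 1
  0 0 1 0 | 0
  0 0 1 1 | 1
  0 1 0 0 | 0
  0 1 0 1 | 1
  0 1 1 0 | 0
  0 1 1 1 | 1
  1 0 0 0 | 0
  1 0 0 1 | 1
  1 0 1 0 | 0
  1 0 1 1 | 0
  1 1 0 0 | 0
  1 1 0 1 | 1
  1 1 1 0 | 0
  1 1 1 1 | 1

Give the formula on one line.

  ~c = 1100110011001100
  ~b = 1111000011110000
  (~c & ~b) = 1100000011000000
  ((~c & ~b) | b) = 1100111111001111
  ~a = 1111111100000000
  (((~c & ~b) | b) | ~a) = 1111111111001111
  (d & (((~c & ~b) | b) | ~a)) = 0101010101000101

(d & (((~c & ~b) | b) | ~a))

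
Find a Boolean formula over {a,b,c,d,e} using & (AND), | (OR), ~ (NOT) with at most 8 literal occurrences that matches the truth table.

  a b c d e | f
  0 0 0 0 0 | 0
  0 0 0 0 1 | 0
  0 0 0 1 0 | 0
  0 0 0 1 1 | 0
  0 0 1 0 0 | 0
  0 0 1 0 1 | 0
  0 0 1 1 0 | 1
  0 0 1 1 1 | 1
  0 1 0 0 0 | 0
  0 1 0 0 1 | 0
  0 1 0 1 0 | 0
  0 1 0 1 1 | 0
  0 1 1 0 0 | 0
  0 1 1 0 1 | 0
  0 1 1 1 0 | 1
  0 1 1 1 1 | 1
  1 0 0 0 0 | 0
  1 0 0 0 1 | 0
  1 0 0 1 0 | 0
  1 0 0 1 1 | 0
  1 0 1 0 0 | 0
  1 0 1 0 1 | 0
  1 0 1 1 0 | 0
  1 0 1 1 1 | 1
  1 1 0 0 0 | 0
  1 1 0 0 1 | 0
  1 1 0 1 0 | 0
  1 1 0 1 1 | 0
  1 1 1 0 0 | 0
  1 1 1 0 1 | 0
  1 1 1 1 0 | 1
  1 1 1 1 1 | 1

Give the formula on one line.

  ~d = 11001100110011001100110011001100
  ~b = 11111111000000001111111100000000
  (~d | ~b) = 11111111110011001111111111001100
  ~a = 11111111111111110000000000000000
  ((~d | ~b) & ~a) = 11111111110011000000000000000000
  (e | ((~d | ~b) & ~a)) = 11111111110111010101010101010101
  ((e | ((~d | ~b) & ~a)) | b) = 11111111111111110101010111111111
  (c & d) = 00000011000000110000001100000011
  (((e | ((~d | ~b) & ~a)) | b) & (c & d)) = 00000011000000110000000100000011

(((e | ((~d | ~b) & ~a)) | b) & (c & d))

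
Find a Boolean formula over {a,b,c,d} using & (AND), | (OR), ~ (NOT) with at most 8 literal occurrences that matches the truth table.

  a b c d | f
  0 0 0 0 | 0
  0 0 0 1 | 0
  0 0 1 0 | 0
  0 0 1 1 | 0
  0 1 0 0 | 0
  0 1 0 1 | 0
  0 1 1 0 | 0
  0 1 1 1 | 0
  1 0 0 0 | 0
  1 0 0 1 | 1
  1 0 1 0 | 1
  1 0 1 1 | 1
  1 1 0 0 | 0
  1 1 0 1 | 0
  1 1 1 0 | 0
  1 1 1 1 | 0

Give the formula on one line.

(a & (~b & (d | (c & ~b))))

  ~b = 1111000011110000
  (c & ~b) = 0011000000110000
  (d | (c & ~b)) = 0111010101110101
  (~b & (d | (c & ~b))) = 0111000001110000
  (a & (~b & (d | (c & ~b)))) = 0000000001110000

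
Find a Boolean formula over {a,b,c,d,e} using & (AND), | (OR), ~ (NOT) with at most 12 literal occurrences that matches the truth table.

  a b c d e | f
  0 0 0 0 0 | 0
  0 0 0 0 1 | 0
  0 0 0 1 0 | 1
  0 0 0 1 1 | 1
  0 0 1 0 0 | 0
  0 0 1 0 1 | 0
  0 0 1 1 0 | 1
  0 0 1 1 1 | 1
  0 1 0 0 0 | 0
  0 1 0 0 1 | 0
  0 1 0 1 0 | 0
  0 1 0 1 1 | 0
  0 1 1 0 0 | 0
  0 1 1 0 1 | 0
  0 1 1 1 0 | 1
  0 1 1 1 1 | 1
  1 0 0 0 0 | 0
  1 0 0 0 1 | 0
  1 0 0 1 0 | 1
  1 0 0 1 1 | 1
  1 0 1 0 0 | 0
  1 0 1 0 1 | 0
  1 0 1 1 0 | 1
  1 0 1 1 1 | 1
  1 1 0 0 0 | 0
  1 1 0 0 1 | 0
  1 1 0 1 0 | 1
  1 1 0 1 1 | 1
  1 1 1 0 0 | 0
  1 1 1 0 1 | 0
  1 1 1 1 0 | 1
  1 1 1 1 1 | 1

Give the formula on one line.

((((~c & (c | ~d)) | (c & e)) | ((c | a) | ~b)) & d)

  ~c = 11110000111100001111000011110000
  ~d = 11001100110011001100110011001100
  (c | ~d) = 11001111110011111100111111001111
  (~c & (c | ~d)) = 11000000110000001100000011000000
  (c & e) = 00000101000001010000010100000101
  ((~c & (c | ~d)) | (c & e)) = 11000101110001011100010111000101
  (c | a) = 00001111000011111111111111111111
  ~b = 11111111000000001111111100000000
  ((c | a) | ~b) = 11111111000011111111111111111111
  (((~c & (c | ~d)) | (c & e)) | ((c | a) | ~b)) = 11111111110011111111111111111111
  ((((~c & (c | ~d)) | (c & e)) | ((c | a) | ~b)) & d) = 00110011000000110011001100110011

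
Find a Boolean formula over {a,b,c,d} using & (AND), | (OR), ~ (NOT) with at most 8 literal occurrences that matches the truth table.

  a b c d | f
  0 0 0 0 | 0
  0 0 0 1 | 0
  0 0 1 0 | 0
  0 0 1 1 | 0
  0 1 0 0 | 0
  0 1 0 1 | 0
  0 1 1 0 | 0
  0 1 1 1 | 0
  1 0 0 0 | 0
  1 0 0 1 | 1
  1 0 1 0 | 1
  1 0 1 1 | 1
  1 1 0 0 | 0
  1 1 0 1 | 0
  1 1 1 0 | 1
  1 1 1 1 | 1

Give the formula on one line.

((a & ((c & a) | ~b)) & (b | ((c | d) & a)))

  (c & a) = 0000000000110011
  ~b = 1111000011110000
  ((c & a) | ~b) = 1111000011110011
  (a & ((c & a) | ~b)) = 0000000011110011
  (c | d) = 0111011101110111
  ((c | d) & a) = 0000000001110111
  (b | ((c | d) & a)) = 0000111101111111
  ((a & ((c & a) | ~b)) & (b | ((c | d) & a))) = 0000000001110011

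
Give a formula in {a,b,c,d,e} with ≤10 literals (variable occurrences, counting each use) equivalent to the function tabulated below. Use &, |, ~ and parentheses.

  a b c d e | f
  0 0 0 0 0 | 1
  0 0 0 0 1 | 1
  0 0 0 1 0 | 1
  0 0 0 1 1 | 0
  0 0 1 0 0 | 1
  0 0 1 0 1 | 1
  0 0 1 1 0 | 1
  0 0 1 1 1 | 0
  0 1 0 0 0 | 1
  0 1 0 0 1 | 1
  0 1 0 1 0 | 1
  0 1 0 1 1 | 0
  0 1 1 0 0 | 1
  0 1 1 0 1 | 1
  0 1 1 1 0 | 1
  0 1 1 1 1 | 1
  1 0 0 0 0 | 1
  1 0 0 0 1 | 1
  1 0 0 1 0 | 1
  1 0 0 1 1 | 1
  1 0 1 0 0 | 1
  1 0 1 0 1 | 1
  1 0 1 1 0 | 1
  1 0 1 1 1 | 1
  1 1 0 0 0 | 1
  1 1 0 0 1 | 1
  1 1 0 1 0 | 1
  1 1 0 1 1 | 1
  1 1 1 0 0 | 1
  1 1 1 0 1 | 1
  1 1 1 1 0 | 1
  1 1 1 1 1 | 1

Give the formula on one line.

  ~d = 11001100110011001100110011001100
  (a | b) = 00000000111111111111111111111111
  ((a | b) & c) = 00000000000011110000111100001111
  (d & ((a | b) & c)) = 00000000000000110000001100000011
  (~d | (d & ((a | b) & c))) = 11001100110011111100111111001111
  ~e = 10101010101010101010101010101010
  (a | ~e) = 10101010101010101111111111111111
  ((~d | (d & ((a | b) & c))) | (a | ~e)) = 11101110111011111111111111111111

((~d | (d & ((a | b) & c))) | (a | ~e))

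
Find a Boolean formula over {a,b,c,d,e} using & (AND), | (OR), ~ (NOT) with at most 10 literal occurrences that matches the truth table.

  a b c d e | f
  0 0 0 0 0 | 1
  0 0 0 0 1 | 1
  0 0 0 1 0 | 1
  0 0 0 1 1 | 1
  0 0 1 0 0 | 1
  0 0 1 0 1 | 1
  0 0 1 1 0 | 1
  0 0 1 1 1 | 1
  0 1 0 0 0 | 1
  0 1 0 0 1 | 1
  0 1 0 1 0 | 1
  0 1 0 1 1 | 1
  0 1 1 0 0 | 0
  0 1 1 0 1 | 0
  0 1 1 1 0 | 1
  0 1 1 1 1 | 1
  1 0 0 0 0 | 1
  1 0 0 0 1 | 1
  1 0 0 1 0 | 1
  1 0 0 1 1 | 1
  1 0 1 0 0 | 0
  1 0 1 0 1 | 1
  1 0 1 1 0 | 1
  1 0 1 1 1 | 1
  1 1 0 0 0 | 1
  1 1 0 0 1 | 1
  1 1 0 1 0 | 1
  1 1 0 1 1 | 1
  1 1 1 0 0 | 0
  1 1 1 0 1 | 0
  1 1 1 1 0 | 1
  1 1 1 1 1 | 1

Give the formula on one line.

((((d | ~b) | (~c & e)) & (~a | e)) | (~c | d))

  ~b = 11111111000000001111111100000000
  (d | ~b) = 11111111001100111111111100110011
  ~c = 11110000111100001111000011110000
  (~c & e) = 01010000010100000101000001010000
  ((d | ~b) | (~c & e)) = 11111111011100111111111101110011
  ~a = 11111111111111110000000000000000
  (~a | e) = 11111111111111110101010101010101
  (((d | ~b) | (~c & e)) & (~a | e)) = 11111111011100110101010101010001
  (~c | d) = 11110011111100111111001111110011
  ((((d | ~b) | (~c & e)) & (~a | e)) | (~c | d)) = 11111111111100111111011111110011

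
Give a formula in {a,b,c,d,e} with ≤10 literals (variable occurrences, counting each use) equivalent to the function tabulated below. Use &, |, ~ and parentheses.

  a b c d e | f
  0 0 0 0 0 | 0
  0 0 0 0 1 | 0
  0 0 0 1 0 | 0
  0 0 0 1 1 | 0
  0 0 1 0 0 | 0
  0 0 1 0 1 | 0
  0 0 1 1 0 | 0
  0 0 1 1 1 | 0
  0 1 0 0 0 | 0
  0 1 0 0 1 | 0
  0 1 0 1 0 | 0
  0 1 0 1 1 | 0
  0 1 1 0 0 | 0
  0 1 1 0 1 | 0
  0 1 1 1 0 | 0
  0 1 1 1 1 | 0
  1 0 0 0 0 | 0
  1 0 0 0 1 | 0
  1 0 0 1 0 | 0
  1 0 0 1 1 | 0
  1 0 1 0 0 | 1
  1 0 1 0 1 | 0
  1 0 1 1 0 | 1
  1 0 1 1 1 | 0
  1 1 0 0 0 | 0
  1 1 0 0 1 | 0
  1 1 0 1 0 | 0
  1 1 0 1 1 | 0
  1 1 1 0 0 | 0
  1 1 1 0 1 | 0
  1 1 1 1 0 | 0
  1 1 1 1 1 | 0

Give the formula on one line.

(((~c & a) | (~b & (a & (d | ~e)))) & ((c | e) & ~e))

  ~c = 11110000111100001111000011110000
  (~c & a) = 00000000000000001111000011110000
  ~b = 11111111000000001111111100000000
  ~e = 10101010101010101010101010101010
  (d | ~e) = 10111011101110111011101110111011
  (a & (d | ~e)) = 00000000000000001011101110111011
  (~b & (a & (d | ~e))) = 00000000000000001011101100000000
  ((~c & a) | (~b & (a & (d | ~e)))) = 00000000000000001111101111110000
  (c | e) = 01011111010111110101111101011111
  ((c | e) & ~e) = 00001010000010100000101000001010
  (((~c & a) | (~b & (a & (d | ~e)))) & ((c | e) & ~e)) = 00000000000000000000101000000000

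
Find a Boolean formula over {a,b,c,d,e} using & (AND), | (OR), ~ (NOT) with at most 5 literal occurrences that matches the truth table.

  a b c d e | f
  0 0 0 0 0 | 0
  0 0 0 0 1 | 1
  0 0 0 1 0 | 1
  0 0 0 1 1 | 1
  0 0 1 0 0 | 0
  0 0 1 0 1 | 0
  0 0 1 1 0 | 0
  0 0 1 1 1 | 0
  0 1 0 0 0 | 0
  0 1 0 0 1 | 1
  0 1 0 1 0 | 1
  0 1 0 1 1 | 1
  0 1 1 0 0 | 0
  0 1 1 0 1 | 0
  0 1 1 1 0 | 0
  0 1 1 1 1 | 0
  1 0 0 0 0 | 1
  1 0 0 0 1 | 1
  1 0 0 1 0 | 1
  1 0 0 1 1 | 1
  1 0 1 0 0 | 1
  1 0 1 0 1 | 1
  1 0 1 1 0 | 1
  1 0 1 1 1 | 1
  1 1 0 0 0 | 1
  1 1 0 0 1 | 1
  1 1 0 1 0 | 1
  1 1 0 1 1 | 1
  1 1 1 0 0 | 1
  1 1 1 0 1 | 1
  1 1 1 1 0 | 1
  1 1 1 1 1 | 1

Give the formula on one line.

(a | ((d | e) & ~c))

  (d | e) = 01110111011101110111011101110111
  ~c = 11110000111100001111000011110000
  ((d | e) & ~c) = 01110000011100000111000001110000
  (a | ((d | e) & ~c)) = 01110000011100001111111111111111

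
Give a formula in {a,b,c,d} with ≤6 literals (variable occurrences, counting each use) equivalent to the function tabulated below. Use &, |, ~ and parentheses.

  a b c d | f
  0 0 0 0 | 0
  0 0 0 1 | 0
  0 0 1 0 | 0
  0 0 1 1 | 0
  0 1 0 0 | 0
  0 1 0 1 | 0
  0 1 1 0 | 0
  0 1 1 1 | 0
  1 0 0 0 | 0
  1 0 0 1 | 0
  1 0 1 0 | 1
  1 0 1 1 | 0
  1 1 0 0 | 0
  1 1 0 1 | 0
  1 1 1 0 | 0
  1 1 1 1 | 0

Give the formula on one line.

  (a & c) = 0000000000110011
  ~b = 1111000011110000
  ~d = 1010101010101010
  (~b & ~d) = 1010000010100000
  ((a & c) & (~b & ~d)) = 0000000000100000

((a & c) & (~b & ~d))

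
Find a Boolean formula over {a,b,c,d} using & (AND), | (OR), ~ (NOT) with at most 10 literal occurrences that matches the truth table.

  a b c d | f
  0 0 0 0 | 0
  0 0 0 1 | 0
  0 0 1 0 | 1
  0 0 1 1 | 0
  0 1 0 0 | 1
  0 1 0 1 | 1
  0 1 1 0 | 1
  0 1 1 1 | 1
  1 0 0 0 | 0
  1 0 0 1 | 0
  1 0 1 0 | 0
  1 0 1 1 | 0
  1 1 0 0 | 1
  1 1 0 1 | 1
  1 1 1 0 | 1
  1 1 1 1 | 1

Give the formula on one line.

  ~b = 1111000011110000
  (c | d) = 0111011101110111
  (~b | (c | d)) = 1111011111110111
  ~a = 1111111100000000
  ((~b | (c | d)) & ~a) = 1111011100000000
  ~d = 1010101010101010
  (c & ~d) = 0010001000100010
  (((~b | (c | d)) & ~a) & (c & ~d)) = 0010001000000000
  (~b & (((~b | (c | d)) & ~a) & (c & ~d))) = 0010000000000000
  (b | (~b & (((~b | (c | d)) & ~a) & (c & ~d)))) = 0010111100001111

(b | (~b & (((~b | (c | d)) & ~a) & (c & ~d))))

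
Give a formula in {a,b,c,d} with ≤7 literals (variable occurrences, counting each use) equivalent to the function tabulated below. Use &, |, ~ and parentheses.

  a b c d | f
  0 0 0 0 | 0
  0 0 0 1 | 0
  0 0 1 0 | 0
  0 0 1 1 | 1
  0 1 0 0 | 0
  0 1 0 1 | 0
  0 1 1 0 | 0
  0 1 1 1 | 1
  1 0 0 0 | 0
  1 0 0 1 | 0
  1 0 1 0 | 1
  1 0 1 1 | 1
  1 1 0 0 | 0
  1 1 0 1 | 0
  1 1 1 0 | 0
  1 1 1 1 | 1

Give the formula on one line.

  ~b = 1111000011110000
  (d & c) = 0001000100010001
  (b & (d & c)) = 0000000100000001
  (~b | (b & (d & c))) = 1111000111110001
  (a | d) = 0101010111111111
  ((a | d) & c) = 0001000100110011
  ((~b | (b & (d & c))) & ((a | d) & c)) = 0001000100110001

((~b | (b & (d & c))) & ((a | d) & c))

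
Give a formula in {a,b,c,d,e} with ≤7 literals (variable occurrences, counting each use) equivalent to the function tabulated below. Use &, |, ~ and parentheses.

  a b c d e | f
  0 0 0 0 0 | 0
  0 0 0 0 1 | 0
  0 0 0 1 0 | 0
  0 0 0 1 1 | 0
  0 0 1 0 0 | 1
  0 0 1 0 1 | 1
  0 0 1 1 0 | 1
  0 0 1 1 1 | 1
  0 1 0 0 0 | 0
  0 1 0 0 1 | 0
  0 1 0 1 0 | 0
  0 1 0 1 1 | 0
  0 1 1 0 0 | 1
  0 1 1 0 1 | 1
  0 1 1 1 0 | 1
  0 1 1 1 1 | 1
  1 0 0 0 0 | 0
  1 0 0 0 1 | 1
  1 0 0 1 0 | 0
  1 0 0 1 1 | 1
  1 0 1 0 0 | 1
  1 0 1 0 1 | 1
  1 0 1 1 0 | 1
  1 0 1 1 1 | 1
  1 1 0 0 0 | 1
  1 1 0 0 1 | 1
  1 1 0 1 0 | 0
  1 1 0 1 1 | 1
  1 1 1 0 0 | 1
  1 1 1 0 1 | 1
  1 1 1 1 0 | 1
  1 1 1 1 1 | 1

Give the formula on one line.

(c | (((b & ~d) | (c | (~a | e))) & a))

  ~d = 11001100110011001100110011001100
  (b & ~d) = 00000000110011000000000011001100
  ~a = 11111111111111110000000000000000
  (~a | e) = 11111111111111110101010101010101
  (c | (~a | e)) = 11111111111111110101111101011111
  ((b & ~d) | (c | (~a | e))) = 11111111111111110101111111011111
  (((b & ~d) | (c | (~a | e))) & a) = 00000000000000000101111111011111
  (c | (((b & ~d) | (c | (~a | e))) & a)) = 00001111000011110101111111011111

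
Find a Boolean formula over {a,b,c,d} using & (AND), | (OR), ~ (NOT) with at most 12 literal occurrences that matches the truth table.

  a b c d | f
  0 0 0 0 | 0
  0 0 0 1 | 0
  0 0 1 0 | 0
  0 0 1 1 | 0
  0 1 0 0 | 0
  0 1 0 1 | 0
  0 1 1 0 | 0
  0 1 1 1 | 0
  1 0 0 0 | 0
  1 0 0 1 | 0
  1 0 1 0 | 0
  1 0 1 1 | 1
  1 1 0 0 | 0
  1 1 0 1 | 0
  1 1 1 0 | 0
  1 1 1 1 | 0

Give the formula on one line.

  ~b = 1111000011110000
  (a | ~b) = 1111000011111111
  (b | d) = 0101111101011111
  ((a | ~b) & (b | d)) = 0101000001011111
  ~d = 1010101010101010
  (b & ~d) = 0000101000001010
  (((a | ~b) & (b | d)) | (b & ~d)) = 0101101001011111
  ((((a | ~b) & (b | d)) | (b & ~d)) & c) = 0001001000010011
  (~b & a) = 0000000011110000
  (((((a | ~b) & (b | d)) | (b & ~d)) & c) & (~b & a)) = 0000000000010000

(((((a | ~b) & (b | d)) | (b & ~d)) & c) & (~b & a))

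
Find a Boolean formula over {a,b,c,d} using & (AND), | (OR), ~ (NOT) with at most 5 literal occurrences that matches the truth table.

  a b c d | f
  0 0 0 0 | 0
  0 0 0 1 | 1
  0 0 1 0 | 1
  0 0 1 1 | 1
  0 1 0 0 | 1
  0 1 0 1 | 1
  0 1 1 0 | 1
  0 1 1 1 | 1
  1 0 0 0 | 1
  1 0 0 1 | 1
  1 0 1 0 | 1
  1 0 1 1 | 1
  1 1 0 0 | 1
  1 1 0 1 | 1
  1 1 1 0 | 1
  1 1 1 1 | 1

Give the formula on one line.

((c | b) | (a | d))

  (c | b) = 0011111100111111
  (a | d) = 0101010111111111
  ((c | b) | (a | d)) = 0111111111111111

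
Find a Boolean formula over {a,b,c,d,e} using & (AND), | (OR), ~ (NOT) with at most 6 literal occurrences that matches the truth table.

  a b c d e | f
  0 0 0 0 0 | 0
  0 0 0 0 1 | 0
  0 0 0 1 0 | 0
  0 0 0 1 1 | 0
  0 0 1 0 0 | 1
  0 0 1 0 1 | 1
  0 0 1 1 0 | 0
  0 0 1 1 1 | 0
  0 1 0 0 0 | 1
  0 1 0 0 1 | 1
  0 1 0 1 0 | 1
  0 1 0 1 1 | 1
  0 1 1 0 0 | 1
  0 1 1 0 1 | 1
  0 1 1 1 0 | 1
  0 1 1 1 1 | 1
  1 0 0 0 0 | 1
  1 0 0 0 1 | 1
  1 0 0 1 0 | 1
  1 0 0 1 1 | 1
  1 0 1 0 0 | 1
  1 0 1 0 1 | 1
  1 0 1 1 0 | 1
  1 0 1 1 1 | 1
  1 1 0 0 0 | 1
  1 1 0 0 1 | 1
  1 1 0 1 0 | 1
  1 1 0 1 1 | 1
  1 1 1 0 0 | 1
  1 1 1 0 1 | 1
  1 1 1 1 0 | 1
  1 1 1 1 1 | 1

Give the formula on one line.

  ~d = 11001100110011001100110011001100
  (c & ~d) = 00001100000011000000110000001100
  (a | (c & ~d)) = 00001100000011001111111111111111
  (b | (a | (c & ~d))) = 00001100111111111111111111111111

(b | (a | (c & ~d)))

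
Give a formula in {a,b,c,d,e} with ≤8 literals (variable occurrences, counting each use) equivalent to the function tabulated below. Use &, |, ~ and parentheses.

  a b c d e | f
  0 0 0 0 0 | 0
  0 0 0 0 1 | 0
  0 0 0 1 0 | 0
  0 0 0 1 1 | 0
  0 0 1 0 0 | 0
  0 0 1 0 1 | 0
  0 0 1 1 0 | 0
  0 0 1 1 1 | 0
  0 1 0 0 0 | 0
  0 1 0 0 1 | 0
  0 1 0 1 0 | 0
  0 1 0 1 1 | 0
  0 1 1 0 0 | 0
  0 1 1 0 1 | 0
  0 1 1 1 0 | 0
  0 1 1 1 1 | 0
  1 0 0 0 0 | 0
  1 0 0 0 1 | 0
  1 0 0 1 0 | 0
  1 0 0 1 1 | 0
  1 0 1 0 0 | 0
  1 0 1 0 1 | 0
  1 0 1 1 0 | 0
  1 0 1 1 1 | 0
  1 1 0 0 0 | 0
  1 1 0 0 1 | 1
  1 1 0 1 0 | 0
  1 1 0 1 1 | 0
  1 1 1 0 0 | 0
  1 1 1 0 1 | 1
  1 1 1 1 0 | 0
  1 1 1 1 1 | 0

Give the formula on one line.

  (b & e) = 00000000010101010000000001010101
  ~d = 11001100110011001100110011001100
  (~d & a) = 00000000000000001100110011001100
  ~a = 11111111111111110000000000000000
  ((~d & a) | ~a) = 11111111111111111100110011001100
  (e & a) = 00000000000000000101010101010101
  (((~d & a) | ~a) & (e & a)) = 00000000000000000100010001000100
  ((b & e) & (((~d & a) | ~a) & (e & a))) = 00000000000000000000000001000100

((b & e) & (((~d & a) | ~a) & (e & a)))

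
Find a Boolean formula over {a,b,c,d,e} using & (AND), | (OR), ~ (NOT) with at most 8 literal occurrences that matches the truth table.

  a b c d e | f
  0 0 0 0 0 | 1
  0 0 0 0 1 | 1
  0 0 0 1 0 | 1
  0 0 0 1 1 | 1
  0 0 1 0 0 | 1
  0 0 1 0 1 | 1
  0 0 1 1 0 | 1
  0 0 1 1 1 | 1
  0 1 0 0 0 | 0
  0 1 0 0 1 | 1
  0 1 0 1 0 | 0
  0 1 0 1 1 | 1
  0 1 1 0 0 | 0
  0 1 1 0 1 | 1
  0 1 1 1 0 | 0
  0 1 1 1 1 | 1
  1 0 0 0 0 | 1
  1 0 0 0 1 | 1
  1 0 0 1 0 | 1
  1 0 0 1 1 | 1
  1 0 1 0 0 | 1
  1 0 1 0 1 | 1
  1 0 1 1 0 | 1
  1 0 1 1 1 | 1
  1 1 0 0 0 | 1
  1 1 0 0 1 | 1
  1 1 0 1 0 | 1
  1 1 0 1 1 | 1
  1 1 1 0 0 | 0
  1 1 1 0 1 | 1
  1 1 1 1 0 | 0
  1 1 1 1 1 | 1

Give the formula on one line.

(((b & (~c & a)) | e) | ~b)

  ~c = 11110000111100001111000011110000
  (~c & a) = 00000000000000001111000011110000
  (b & (~c & a)) = 00000000000000000000000011110000
  ((b & (~c & a)) | e) = 01010101010101010101010111110101
  ~b = 11111111000000001111111100000000
  (((b & (~c & a)) | e) | ~b) = 11111111010101011111111111110101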